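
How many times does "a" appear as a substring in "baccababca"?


Searching for "a" in "baccababca"
Scanning each position:
  Position 0: "b" => no
  Position 1: "a" => MATCH
  Position 2: "c" => no
  Position 3: "c" => no
  Position 4: "a" => MATCH
  Position 5: "b" => no
  Position 6: "a" => MATCH
  Position 7: "b" => no
  Position 8: "c" => no
  Position 9: "a" => MATCH
Total occurrences: 4

4


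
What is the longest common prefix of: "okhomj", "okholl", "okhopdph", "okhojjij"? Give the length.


Words: okhomj, okholl, okhopdph, okhojjij
  Position 0: all 'o' => match
  Position 1: all 'k' => match
  Position 2: all 'h' => match
  Position 3: all 'o' => match
  Position 4: ('m', 'l', 'p', 'j') => mismatch, stop
LCP = "okho" (length 4)

4


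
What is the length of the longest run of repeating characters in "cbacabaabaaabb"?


Input: "cbacabaabaaabb"
Scanning for longest run:
  Position 1 ('b'): new char, reset run to 1
  Position 2 ('a'): new char, reset run to 1
  Position 3 ('c'): new char, reset run to 1
  Position 4 ('a'): new char, reset run to 1
  Position 5 ('b'): new char, reset run to 1
  Position 6 ('a'): new char, reset run to 1
  Position 7 ('a'): continues run of 'a', length=2
  Position 8 ('b'): new char, reset run to 1
  Position 9 ('a'): new char, reset run to 1
  Position 10 ('a'): continues run of 'a', length=2
  Position 11 ('a'): continues run of 'a', length=3
  Position 12 ('b'): new char, reset run to 1
  Position 13 ('b'): continues run of 'b', length=2
Longest run: 'a' with length 3

3


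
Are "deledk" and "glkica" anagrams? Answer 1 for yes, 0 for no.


Strings: "deledk", "glkica"
Sorted first:  ddeekl
Sorted second: acgikl
Differ at position 0: 'd' vs 'a' => not anagrams

0


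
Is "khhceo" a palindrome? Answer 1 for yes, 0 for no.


Input: khhceo
Reversed: oechhk
  Compare pos 0 ('k') with pos 5 ('o'): MISMATCH
  Compare pos 1 ('h') with pos 4 ('e'): MISMATCH
  Compare pos 2 ('h') with pos 3 ('c'): MISMATCH
Result: not a palindrome

0


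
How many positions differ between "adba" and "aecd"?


Comparing "adba" and "aecd" position by position:
  Position 0: 'a' vs 'a' => same
  Position 1: 'd' vs 'e' => DIFFER
  Position 2: 'b' vs 'c' => DIFFER
  Position 3: 'a' vs 'd' => DIFFER
Positions that differ: 3

3


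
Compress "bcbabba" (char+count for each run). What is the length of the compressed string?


Input: bcbabba
Runs:
  'b' x 1 => "b1"
  'c' x 1 => "c1"
  'b' x 1 => "b1"
  'a' x 1 => "a1"
  'b' x 2 => "b2"
  'a' x 1 => "a1"
Compressed: "b1c1b1a1b2a1"
Compressed length: 12

12


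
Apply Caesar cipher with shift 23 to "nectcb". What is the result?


Caesar cipher: shift "nectcb" by 23
  'n' (pos 13) + 23 = pos 10 = 'k'
  'e' (pos 4) + 23 = pos 1 = 'b'
  'c' (pos 2) + 23 = pos 25 = 'z'
  't' (pos 19) + 23 = pos 16 = 'q'
  'c' (pos 2) + 23 = pos 25 = 'z'
  'b' (pos 1) + 23 = pos 24 = 'y'
Result: kbzqzy

kbzqzy


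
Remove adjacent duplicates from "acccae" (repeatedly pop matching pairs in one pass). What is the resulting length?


Input: acccae
Stack-based adjacent duplicate removal:
  Read 'a': push. Stack: a
  Read 'c': push. Stack: ac
  Read 'c': matches stack top 'c' => pop. Stack: a
  Read 'c': push. Stack: ac
  Read 'a': push. Stack: aca
  Read 'e': push. Stack: acae
Final stack: "acae" (length 4)

4


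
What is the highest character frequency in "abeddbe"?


Input: abeddbe
Character counts:
  'a': 1
  'b': 2
  'd': 2
  'e': 2
Maximum frequency: 2

2


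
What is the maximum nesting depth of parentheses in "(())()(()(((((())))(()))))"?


Input: "(())()(()(((((())))(()))))"
Tracking depth:
  Position 0 '(': depth becomes 1
  Position 1 '(': depth becomes 2
  Position 2 ')': depth becomes 1
  Position 3 ')': depth becomes 0
  Position 4 '(': depth becomes 1
  Position 5 ')': depth becomes 0
  Position 6 '(': depth becomes 1
  Position 7 '(': depth becomes 2
  Position 8 ')': depth becomes 1
  Position 9 '(': depth becomes 2
  Position 10 '(': depth becomes 3
  Position 11 '(': depth becomes 4
  Position 12 '(': depth becomes 5
  Position 13 '(': depth becomes 6
  Position 14 '(': depth becomes 7
  Position 15 ')': depth becomes 6
  Position 16 ')': depth becomes 5
  Position 17 ')': depth becomes 4
  Position 18 ')': depth becomes 3
  Position 19 '(': depth becomes 4
  Position 20 '(': depth becomes 5
  Position 21 ')': depth becomes 4
  Position 22 ')': depth becomes 3
  Position 23 ')': depth becomes 2
  Position 24 ')': depth becomes 1
  Position 25 ')': depth becomes 0
Maximum depth reached: 7

7


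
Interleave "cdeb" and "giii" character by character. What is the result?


Interleaving "cdeb" and "giii":
  Position 0: 'c' from first, 'g' from second => "cg"
  Position 1: 'd' from first, 'i' from second => "di"
  Position 2: 'e' from first, 'i' from second => "ei"
  Position 3: 'b' from first, 'i' from second => "bi"
Result: cgdieibi

cgdieibi


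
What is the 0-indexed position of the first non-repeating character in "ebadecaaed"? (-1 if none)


Input: ebadecaaed
Character frequencies:
  'a': 3
  'b': 1
  'c': 1
  'd': 2
  'e': 3
Scanning left to right for freq == 1:
  Position 0 ('e'): freq=3, skip
  Position 1 ('b'): unique! => answer = 1

1


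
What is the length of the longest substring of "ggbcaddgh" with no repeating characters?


Input: "ggbcaddgh"
Sliding window (track last position of each char):
  Position 0 ('g'): window [0,0] length 1 -- new best
  Position 1 ('g'): repeat (last at 0), move window start to 1
  Position 1 ('g'): window [1,1] length 1
  Position 2 ('b'): window [1,2] length 2 -- new best
  Position 3 ('c'): window [1,3] length 3 -- new best
  Position 4 ('a'): window [1,4] length 4 -- new best
  Position 5 ('d'): window [1,5] length 5 -- new best
  Position 6 ('d'): repeat (last at 5), move window start to 6
  Position 6 ('d'): window [6,6] length 1
  Position 7 ('g'): window [6,7] length 2
  Position 8 ('h'): window [6,8] length 3
Longest substring with no repeats: "gbcad" with length 5

5


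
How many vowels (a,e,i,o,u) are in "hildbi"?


Input: hildbi
Checking each character:
  'h' at position 0: consonant
  'i' at position 1: vowel (running total: 1)
  'l' at position 2: consonant
  'd' at position 3: consonant
  'b' at position 4: consonant
  'i' at position 5: vowel (running total: 2)
Total vowels: 2

2


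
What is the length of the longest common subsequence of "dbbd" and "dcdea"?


LCS of "dbbd" and "dcdea"
DP table:
           d    c    d    e    a
      0    0    0    0    0    0
  d   0    1    1    1    1    1
  b   0    1    1    1    1    1
  b   0    1    1    1    1    1
  d   0    1    1    2    2    2
LCS length = dp[4][5] = 2

2


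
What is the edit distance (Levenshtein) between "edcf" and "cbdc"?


Computing edit distance: "edcf" -> "cbdc"
DP table:
           c    b    d    c
      0    1    2    3    4
  e   1    1    2    3    4
  d   2    2    2    2    3
  c   3    2    3    3    2
  f   4    3    3    4    3
Edit distance = dp[4][4] = 3

3


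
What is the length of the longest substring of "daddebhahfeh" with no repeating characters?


Input: "daddebhahfeh"
Sliding window (track last position of each char):
  Position 0 ('d'): window [0,0] length 1 -- new best
  Position 1 ('a'): window [0,1] length 2 -- new best
  Position 2 ('d'): repeat (last at 0), move window start to 1
  Position 2 ('d'): window [1,2] length 2
  Position 3 ('d'): repeat (last at 2), move window start to 3
  Position 3 ('d'): window [3,3] length 1
  Position 4 ('e'): window [3,4] length 2
  Position 5 ('b'): window [3,5] length 3 -- new best
  Position 6 ('h'): window [3,6] length 4 -- new best
  Position 7 ('a'): window [3,7] length 5 -- new best
  Position 8 ('h'): repeat (last at 6), move window start to 7
  Position 8 ('h'): window [7,8] length 2
  Position 9 ('f'): window [7,9] length 3
  Position 10 ('e'): window [7,10] length 4
  Position 11 ('h'): repeat (last at 8), move window start to 9
  Position 11 ('h'): window [9,11] length 3
Longest substring with no repeats: "debha" with length 5

5


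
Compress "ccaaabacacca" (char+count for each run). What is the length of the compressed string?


Input: ccaaabacacca
Runs:
  'c' x 2 => "c2"
  'a' x 3 => "a3"
  'b' x 1 => "b1"
  'a' x 1 => "a1"
  'c' x 1 => "c1"
  'a' x 1 => "a1"
  'c' x 2 => "c2"
  'a' x 1 => "a1"
Compressed: "c2a3b1a1c1a1c2a1"
Compressed length: 16

16


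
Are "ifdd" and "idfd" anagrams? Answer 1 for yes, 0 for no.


Strings: "ifdd", "idfd"
Sorted first:  ddfi
Sorted second: ddfi
Sorted forms match => anagrams

1


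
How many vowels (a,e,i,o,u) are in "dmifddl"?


Input: dmifddl
Checking each character:
  'd' at position 0: consonant
  'm' at position 1: consonant
  'i' at position 2: vowel (running total: 1)
  'f' at position 3: consonant
  'd' at position 4: consonant
  'd' at position 5: consonant
  'l' at position 6: consonant
Total vowels: 1

1


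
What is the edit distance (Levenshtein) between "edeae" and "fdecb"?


Computing edit distance: "edeae" -> "fdecb"
DP table:
           f    d    e    c    b
      0    1    2    3    4    5
  e   1    1    2    2    3    4
  d   2    2    1    2    3    4
  e   3    3    2    1    2    3
  a   4    4    3    2    2    3
  e   5    5    4    3    3    3
Edit distance = dp[5][5] = 3

3


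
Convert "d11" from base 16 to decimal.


Input: "d11" in base 16
Positional expansion:
  Digit 'd' (value 13) x 16^2 = 3328
  Digit '1' (value 1) x 16^1 = 16
  Digit '1' (value 1) x 16^0 = 1
Sum = 3345

3345


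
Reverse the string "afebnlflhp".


Input: afebnlflhp
Reading characters right to left:
  Position 9: 'p'
  Position 8: 'h'
  Position 7: 'l'
  Position 6: 'f'
  Position 5: 'l'
  Position 4: 'n'
  Position 3: 'b'
  Position 2: 'e'
  Position 1: 'f'
  Position 0: 'a'
Reversed: phlflnbefa

phlflnbefa


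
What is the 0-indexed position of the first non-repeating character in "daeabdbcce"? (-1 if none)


Input: daeabdbcce
Character frequencies:
  'a': 2
  'b': 2
  'c': 2
  'd': 2
  'e': 2
Scanning left to right for freq == 1:
  Position 0 ('d'): freq=2, skip
  Position 1 ('a'): freq=2, skip
  Position 2 ('e'): freq=2, skip
  Position 3 ('a'): freq=2, skip
  Position 4 ('b'): freq=2, skip
  Position 5 ('d'): freq=2, skip
  Position 6 ('b'): freq=2, skip
  Position 7 ('c'): freq=2, skip
  Position 8 ('c'): freq=2, skip
  Position 9 ('e'): freq=2, skip
  No unique character found => answer = -1

-1


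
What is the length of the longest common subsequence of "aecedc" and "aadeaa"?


LCS of "aecedc" and "aadeaa"
DP table:
           a    a    d    e    a    a
      0    0    0    0    0    0    0
  a   0    1    1    1    1    1    1
  e   0    1    1    1    2    2    2
  c   0    1    1    1    2    2    2
  e   0    1    1    1    2    2    2
  d   0    1    1    2    2    2    2
  c   0    1    1    2    2    2    2
LCS length = dp[6][6] = 2

2


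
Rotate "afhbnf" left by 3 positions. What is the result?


Input: "afhbnf", rotate left by 3
First 3 characters: "afh"
Remaining characters: "bnf"
Concatenate remaining + first: "bnf" + "afh" = "bnfafh"

bnfafh


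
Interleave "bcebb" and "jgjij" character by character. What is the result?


Interleaving "bcebb" and "jgjij":
  Position 0: 'b' from first, 'j' from second => "bj"
  Position 1: 'c' from first, 'g' from second => "cg"
  Position 2: 'e' from first, 'j' from second => "ej"
  Position 3: 'b' from first, 'i' from second => "bi"
  Position 4: 'b' from first, 'j' from second => "bj"
Result: bjcgejbibj

bjcgejbibj


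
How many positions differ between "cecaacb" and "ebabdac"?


Comparing "cecaacb" and "ebabdac" position by position:
  Position 0: 'c' vs 'e' => DIFFER
  Position 1: 'e' vs 'b' => DIFFER
  Position 2: 'c' vs 'a' => DIFFER
  Position 3: 'a' vs 'b' => DIFFER
  Position 4: 'a' vs 'd' => DIFFER
  Position 5: 'c' vs 'a' => DIFFER
  Position 6: 'b' vs 'c' => DIFFER
Positions that differ: 7

7


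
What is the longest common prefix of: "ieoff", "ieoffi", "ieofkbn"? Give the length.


Words: ieoff, ieoffi, ieofkbn
  Position 0: all 'i' => match
  Position 1: all 'e' => match
  Position 2: all 'o' => match
  Position 3: all 'f' => match
  Position 4: ('f', 'f', 'k') => mismatch, stop
LCP = "ieof" (length 4)

4


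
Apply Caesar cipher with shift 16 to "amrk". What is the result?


Caesar cipher: shift "amrk" by 16
  'a' (pos 0) + 16 = pos 16 = 'q'
  'm' (pos 12) + 16 = pos 2 = 'c'
  'r' (pos 17) + 16 = pos 7 = 'h'
  'k' (pos 10) + 16 = pos 0 = 'a'
Result: qcha

qcha


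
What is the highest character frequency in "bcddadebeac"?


Input: bcddadebeac
Character counts:
  'a': 2
  'b': 2
  'c': 2
  'd': 3
  'e': 2
Maximum frequency: 3

3


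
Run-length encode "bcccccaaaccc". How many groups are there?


Input: bcccccaaaccc
Scanning for consecutive runs:
  Group 1: 'b' x 1 (positions 0-0)
  Group 2: 'c' x 5 (positions 1-5)
  Group 3: 'a' x 3 (positions 6-8)
  Group 4: 'c' x 3 (positions 9-11)
Total groups: 4

4


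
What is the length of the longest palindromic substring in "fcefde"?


Input: "fcefde"
Checking substrings for palindromes:
  No multi-char palindromic substrings found
Longest palindromic substring: "f" with length 1

1


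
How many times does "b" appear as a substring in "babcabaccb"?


Searching for "b" in "babcabaccb"
Scanning each position:
  Position 0: "b" => MATCH
  Position 1: "a" => no
  Position 2: "b" => MATCH
  Position 3: "c" => no
  Position 4: "a" => no
  Position 5: "b" => MATCH
  Position 6: "a" => no
  Position 7: "c" => no
  Position 8: "c" => no
  Position 9: "b" => MATCH
Total occurrences: 4

4


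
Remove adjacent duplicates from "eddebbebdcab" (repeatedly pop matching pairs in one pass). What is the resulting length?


Input: eddebbebdcab
Stack-based adjacent duplicate removal:
  Read 'e': push. Stack: e
  Read 'd': push. Stack: ed
  Read 'd': matches stack top 'd' => pop. Stack: e
  Read 'e': matches stack top 'e' => pop. Stack: (empty)
  Read 'b': push. Stack: b
  Read 'b': matches stack top 'b' => pop. Stack: (empty)
  Read 'e': push. Stack: e
  Read 'b': push. Stack: eb
  Read 'd': push. Stack: ebd
  Read 'c': push. Stack: ebdc
  Read 'a': push. Stack: ebdca
  Read 'b': push. Stack: ebdcab
Final stack: "ebdcab" (length 6)

6


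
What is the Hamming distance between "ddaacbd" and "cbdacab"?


Comparing "ddaacbd" and "cbdacab" position by position:
  Position 0: 'd' vs 'c' => differ
  Position 1: 'd' vs 'b' => differ
  Position 2: 'a' vs 'd' => differ
  Position 3: 'a' vs 'a' => same
  Position 4: 'c' vs 'c' => same
  Position 5: 'b' vs 'a' => differ
  Position 6: 'd' vs 'b' => differ
Total differences (Hamming distance): 5

5


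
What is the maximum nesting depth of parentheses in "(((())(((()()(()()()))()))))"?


Input: "(((())(((()()(()()()))()))))"
Tracking depth:
  Position 0 '(': depth becomes 1
  Position 1 '(': depth becomes 2
  Position 2 '(': depth becomes 3
  Position 3 '(': depth becomes 4
  Position 4 ')': depth becomes 3
  Position 5 ')': depth becomes 2
  Position 6 '(': depth becomes 3
  Position 7 '(': depth becomes 4
  Position 8 '(': depth becomes 5
  Position 9 '(': depth becomes 6
  Position 10 ')': depth becomes 5
  Position 11 '(': depth becomes 6
  Position 12 ')': depth becomes 5
  Position 13 '(': depth becomes 6
  Position 14 '(': depth becomes 7
  Position 15 ')': depth becomes 6
  Position 16 '(': depth becomes 7
  Position 17 ')': depth becomes 6
  Position 18 '(': depth becomes 7
  Position 19 ')': depth becomes 6
  Position 20 ')': depth becomes 5
  Position 21 ')': depth becomes 4
  Position 22 '(': depth becomes 5
  Position 23 ')': depth becomes 4
  Position 24 ')': depth becomes 3
  Position 25 ')': depth becomes 2
  Position 26 ')': depth becomes 1
  Position 27 ')': depth becomes 0
Maximum depth reached: 7

7


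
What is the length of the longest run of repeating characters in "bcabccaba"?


Input: "bcabccaba"
Scanning for longest run:
  Position 1 ('c'): new char, reset run to 1
  Position 2 ('a'): new char, reset run to 1
  Position 3 ('b'): new char, reset run to 1
  Position 4 ('c'): new char, reset run to 1
  Position 5 ('c'): continues run of 'c', length=2
  Position 6 ('a'): new char, reset run to 1
  Position 7 ('b'): new char, reset run to 1
  Position 8 ('a'): new char, reset run to 1
Longest run: 'c' with length 2

2


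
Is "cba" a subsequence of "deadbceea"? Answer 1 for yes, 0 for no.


Check if "cba" is a subsequence of "deadbceea"
Greedy scan:
  Position 0 ('d'): no match needed
  Position 1 ('e'): no match needed
  Position 2 ('a'): no match needed
  Position 3 ('d'): no match needed
  Position 4 ('b'): no match needed
  Position 5 ('c'): matches sub[0] = 'c'
  Position 6 ('e'): no match needed
  Position 7 ('e'): no match needed
  Position 8 ('a'): no match needed
Only matched 1/3 characters => not a subsequence

0


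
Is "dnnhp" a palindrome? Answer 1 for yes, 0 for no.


Input: dnnhp
Reversed: phnnd
  Compare pos 0 ('d') with pos 4 ('p'): MISMATCH
  Compare pos 1 ('n') with pos 3 ('h'): MISMATCH
Result: not a palindrome

0


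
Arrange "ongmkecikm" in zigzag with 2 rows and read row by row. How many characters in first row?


Zigzag "ongmkecikm" into 2 rows:
Placing characters:
  'o' => row 0
  'n' => row 1
  'g' => row 0
  'm' => row 1
  'k' => row 0
  'e' => row 1
  'c' => row 0
  'i' => row 1
  'k' => row 0
  'm' => row 1
Rows:
  Row 0: "ogkck"
  Row 1: "nmeim"
First row length: 5

5


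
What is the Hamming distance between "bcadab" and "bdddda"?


Comparing "bcadab" and "bdddda" position by position:
  Position 0: 'b' vs 'b' => same
  Position 1: 'c' vs 'd' => differ
  Position 2: 'a' vs 'd' => differ
  Position 3: 'd' vs 'd' => same
  Position 4: 'a' vs 'd' => differ
  Position 5: 'b' vs 'a' => differ
Total differences (Hamming distance): 4

4


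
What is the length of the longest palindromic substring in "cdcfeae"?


Input: "cdcfeae"
Checking substrings for palindromes:
  [0:3] "cdc" (len 3) => palindrome
  [4:7] "eae" (len 3) => palindrome
Longest palindromic substring: "cdc" with length 3

3


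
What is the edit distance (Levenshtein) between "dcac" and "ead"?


Computing edit distance: "dcac" -> "ead"
DP table:
           e    a    d
      0    1    2    3
  d   1    1    2    2
  c   2    2    2    3
  a   3    3    2    3
  c   4    4    3    3
Edit distance = dp[4][3] = 3

3


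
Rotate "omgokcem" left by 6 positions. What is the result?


Input: "omgokcem", rotate left by 6
First 6 characters: "omgokc"
Remaining characters: "em"
Concatenate remaining + first: "em" + "omgokc" = "emomgokc"

emomgokc


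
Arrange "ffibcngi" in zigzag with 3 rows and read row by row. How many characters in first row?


Zigzag "ffibcngi" into 3 rows:
Placing characters:
  'f' => row 0
  'f' => row 1
  'i' => row 2
  'b' => row 1
  'c' => row 0
  'n' => row 1
  'g' => row 2
  'i' => row 1
Rows:
  Row 0: "fc"
  Row 1: "fbni"
  Row 2: "ig"
First row length: 2

2


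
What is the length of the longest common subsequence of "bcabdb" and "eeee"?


LCS of "bcabdb" and "eeee"
DP table:
           e    e    e    e
      0    0    0    0    0
  b   0    0    0    0    0
  c   0    0    0    0    0
  a   0    0    0    0    0
  b   0    0    0    0    0
  d   0    0    0    0    0
  b   0    0    0    0    0
LCS length = dp[6][4] = 0

0


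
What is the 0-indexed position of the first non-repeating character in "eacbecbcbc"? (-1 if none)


Input: eacbecbcbc
Character frequencies:
  'a': 1
  'b': 3
  'c': 4
  'e': 2
Scanning left to right for freq == 1:
  Position 0 ('e'): freq=2, skip
  Position 1 ('a'): unique! => answer = 1

1


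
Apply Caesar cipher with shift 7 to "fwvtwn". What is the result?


Caesar cipher: shift "fwvtwn" by 7
  'f' (pos 5) + 7 = pos 12 = 'm'
  'w' (pos 22) + 7 = pos 3 = 'd'
  'v' (pos 21) + 7 = pos 2 = 'c'
  't' (pos 19) + 7 = pos 0 = 'a'
  'w' (pos 22) + 7 = pos 3 = 'd'
  'n' (pos 13) + 7 = pos 20 = 'u'
Result: mdcadu

mdcadu


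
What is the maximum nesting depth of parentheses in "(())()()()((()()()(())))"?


Input: "(())()()()((()()()(())))"
Tracking depth:
  Position 0 '(': depth becomes 1
  Position 1 '(': depth becomes 2
  Position 2 ')': depth becomes 1
  Position 3 ')': depth becomes 0
  Position 4 '(': depth becomes 1
  Position 5 ')': depth becomes 0
  Position 6 '(': depth becomes 1
  Position 7 ')': depth becomes 0
  Position 8 '(': depth becomes 1
  Position 9 ')': depth becomes 0
  Position 10 '(': depth becomes 1
  Position 11 '(': depth becomes 2
  Position 12 '(': depth becomes 3
  Position 13 ')': depth becomes 2
  Position 14 '(': depth becomes 3
  Position 15 ')': depth becomes 2
  Position 16 '(': depth becomes 3
  Position 17 ')': depth becomes 2
  Position 18 '(': depth becomes 3
  Position 19 '(': depth becomes 4
  Position 20 ')': depth becomes 3
  Position 21 ')': depth becomes 2
  Position 22 ')': depth becomes 1
  Position 23 ')': depth becomes 0
Maximum depth reached: 4

4


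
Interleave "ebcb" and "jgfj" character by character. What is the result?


Interleaving "ebcb" and "jgfj":
  Position 0: 'e' from first, 'j' from second => "ej"
  Position 1: 'b' from first, 'g' from second => "bg"
  Position 2: 'c' from first, 'f' from second => "cf"
  Position 3: 'b' from first, 'j' from second => "bj"
Result: ejbgcfbj

ejbgcfbj


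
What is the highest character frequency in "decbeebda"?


Input: decbeebda
Character counts:
  'a': 1
  'b': 2
  'c': 1
  'd': 2
  'e': 3
Maximum frequency: 3

3


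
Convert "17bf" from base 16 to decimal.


Input: "17bf" in base 16
Positional expansion:
  Digit '1' (value 1) x 16^3 = 4096
  Digit '7' (value 7) x 16^2 = 1792
  Digit 'b' (value 11) x 16^1 = 176
  Digit 'f' (value 15) x 16^0 = 15
Sum = 6079

6079


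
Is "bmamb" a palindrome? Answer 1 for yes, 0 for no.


Input: bmamb
Reversed: bmamb
  Compare pos 0 ('b') with pos 4 ('b'): match
  Compare pos 1 ('m') with pos 3 ('m'): match
Result: palindrome

1


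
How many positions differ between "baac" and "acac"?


Comparing "baac" and "acac" position by position:
  Position 0: 'b' vs 'a' => DIFFER
  Position 1: 'a' vs 'c' => DIFFER
  Position 2: 'a' vs 'a' => same
  Position 3: 'c' vs 'c' => same
Positions that differ: 2

2


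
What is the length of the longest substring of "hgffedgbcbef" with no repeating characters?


Input: "hgffedgbcbef"
Sliding window (track last position of each char):
  Position 0 ('h'): window [0,0] length 1 -- new best
  Position 1 ('g'): window [0,1] length 2 -- new best
  Position 2 ('f'): window [0,2] length 3 -- new best
  Position 3 ('f'): repeat (last at 2), move window start to 3
  Position 3 ('f'): window [3,3] length 1
  Position 4 ('e'): window [3,4] length 2
  Position 5 ('d'): window [3,5] length 3
  Position 6 ('g'): window [3,6] length 4 -- new best
  Position 7 ('b'): window [3,7] length 5 -- new best
  Position 8 ('c'): window [3,8] length 6 -- new best
  Position 9 ('b'): repeat (last at 7), move window start to 8
  Position 9 ('b'): window [8,9] length 2
  Position 10 ('e'): window [8,10] length 3
  Position 11 ('f'): window [8,11] length 4
Longest substring with no repeats: "fedgbc" with length 6

6


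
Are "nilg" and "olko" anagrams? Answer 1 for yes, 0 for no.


Strings: "nilg", "olko"
Sorted first:  giln
Sorted second: kloo
Differ at position 0: 'g' vs 'k' => not anagrams

0


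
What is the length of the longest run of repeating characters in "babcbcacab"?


Input: "babcbcacab"
Scanning for longest run:
  Position 1 ('a'): new char, reset run to 1
  Position 2 ('b'): new char, reset run to 1
  Position 3 ('c'): new char, reset run to 1
  Position 4 ('b'): new char, reset run to 1
  Position 5 ('c'): new char, reset run to 1
  Position 6 ('a'): new char, reset run to 1
  Position 7 ('c'): new char, reset run to 1
  Position 8 ('a'): new char, reset run to 1
  Position 9 ('b'): new char, reset run to 1
Longest run: 'b' with length 1

1


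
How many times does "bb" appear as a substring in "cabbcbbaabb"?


Searching for "bb" in "cabbcbbaabb"
Scanning each position:
  Position 0: "ca" => no
  Position 1: "ab" => no
  Position 2: "bb" => MATCH
  Position 3: "bc" => no
  Position 4: "cb" => no
  Position 5: "bb" => MATCH
  Position 6: "ba" => no
  Position 7: "aa" => no
  Position 8: "ab" => no
  Position 9: "bb" => MATCH
Total occurrences: 3

3


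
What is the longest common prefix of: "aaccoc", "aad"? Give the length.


Words: aaccoc, aad
  Position 0: all 'a' => match
  Position 1: all 'a' => match
  Position 2: ('c', 'd') => mismatch, stop
LCP = "aa" (length 2)

2


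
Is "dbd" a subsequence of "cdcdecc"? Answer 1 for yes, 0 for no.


Check if "dbd" is a subsequence of "cdcdecc"
Greedy scan:
  Position 0 ('c'): no match needed
  Position 1 ('d'): matches sub[0] = 'd'
  Position 2 ('c'): no match needed
  Position 3 ('d'): no match needed
  Position 4 ('e'): no match needed
  Position 5 ('c'): no match needed
  Position 6 ('c'): no match needed
Only matched 1/3 characters => not a subsequence

0


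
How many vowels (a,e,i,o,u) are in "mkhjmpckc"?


Input: mkhjmpckc
Checking each character:
  'm' at position 0: consonant
  'k' at position 1: consonant
  'h' at position 2: consonant
  'j' at position 3: consonant
  'm' at position 4: consonant
  'p' at position 5: consonant
  'c' at position 6: consonant
  'k' at position 7: consonant
  'c' at position 8: consonant
Total vowels: 0

0


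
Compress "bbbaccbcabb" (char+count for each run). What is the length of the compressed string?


Input: bbbaccbcabb
Runs:
  'b' x 3 => "b3"
  'a' x 1 => "a1"
  'c' x 2 => "c2"
  'b' x 1 => "b1"
  'c' x 1 => "c1"
  'a' x 1 => "a1"
  'b' x 2 => "b2"
Compressed: "b3a1c2b1c1a1b2"
Compressed length: 14

14


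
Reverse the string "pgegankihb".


Input: pgegankihb
Reading characters right to left:
  Position 9: 'b'
  Position 8: 'h'
  Position 7: 'i'
  Position 6: 'k'
  Position 5: 'n'
  Position 4: 'a'
  Position 3: 'g'
  Position 2: 'e'
  Position 1: 'g'
  Position 0: 'p'
Reversed: bhiknagegp

bhiknagegp


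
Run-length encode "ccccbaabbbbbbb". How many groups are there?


Input: ccccbaabbbbbbb
Scanning for consecutive runs:
  Group 1: 'c' x 4 (positions 0-3)
  Group 2: 'b' x 1 (positions 4-4)
  Group 3: 'a' x 2 (positions 5-6)
  Group 4: 'b' x 7 (positions 7-13)
Total groups: 4

4


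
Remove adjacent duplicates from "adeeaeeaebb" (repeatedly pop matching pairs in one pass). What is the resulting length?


Input: adeeaeeaebb
Stack-based adjacent duplicate removal:
  Read 'a': push. Stack: a
  Read 'd': push. Stack: ad
  Read 'e': push. Stack: ade
  Read 'e': matches stack top 'e' => pop. Stack: ad
  Read 'a': push. Stack: ada
  Read 'e': push. Stack: adae
  Read 'e': matches stack top 'e' => pop. Stack: ada
  Read 'a': matches stack top 'a' => pop. Stack: ad
  Read 'e': push. Stack: ade
  Read 'b': push. Stack: adeb
  Read 'b': matches stack top 'b' => pop. Stack: ade
Final stack: "ade" (length 3)

3


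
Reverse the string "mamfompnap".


Input: mamfompnap
Reading characters right to left:
  Position 9: 'p'
  Position 8: 'a'
  Position 7: 'n'
  Position 6: 'p'
  Position 5: 'm'
  Position 4: 'o'
  Position 3: 'f'
  Position 2: 'm'
  Position 1: 'a'
  Position 0: 'm'
Reversed: panpmofmam

panpmofmam


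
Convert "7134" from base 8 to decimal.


Input: "7134" in base 8
Positional expansion:
  Digit '7' (value 7) x 8^3 = 3584
  Digit '1' (value 1) x 8^2 = 64
  Digit '3' (value 3) x 8^1 = 24
  Digit '4' (value 4) x 8^0 = 4
Sum = 3676

3676


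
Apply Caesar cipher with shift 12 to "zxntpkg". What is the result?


Caesar cipher: shift "zxntpkg" by 12
  'z' (pos 25) + 12 = pos 11 = 'l'
  'x' (pos 23) + 12 = pos 9 = 'j'
  'n' (pos 13) + 12 = pos 25 = 'z'
  't' (pos 19) + 12 = pos 5 = 'f'
  'p' (pos 15) + 12 = pos 1 = 'b'
  'k' (pos 10) + 12 = pos 22 = 'w'
  'g' (pos 6) + 12 = pos 18 = 's'
Result: ljzfbws

ljzfbws


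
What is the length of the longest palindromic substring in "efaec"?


Input: "efaec"
Checking substrings for palindromes:
  No multi-char palindromic substrings found
Longest palindromic substring: "e" with length 1

1


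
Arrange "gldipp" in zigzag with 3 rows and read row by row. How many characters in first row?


Zigzag "gldipp" into 3 rows:
Placing characters:
  'g' => row 0
  'l' => row 1
  'd' => row 2
  'i' => row 1
  'p' => row 0
  'p' => row 1
Rows:
  Row 0: "gp"
  Row 1: "lip"
  Row 2: "d"
First row length: 2

2


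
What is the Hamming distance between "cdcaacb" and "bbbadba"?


Comparing "cdcaacb" and "bbbadba" position by position:
  Position 0: 'c' vs 'b' => differ
  Position 1: 'd' vs 'b' => differ
  Position 2: 'c' vs 'b' => differ
  Position 3: 'a' vs 'a' => same
  Position 4: 'a' vs 'd' => differ
  Position 5: 'c' vs 'b' => differ
  Position 6: 'b' vs 'a' => differ
Total differences (Hamming distance): 6

6


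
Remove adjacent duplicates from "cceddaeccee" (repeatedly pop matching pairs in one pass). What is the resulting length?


Input: cceddaeccee
Stack-based adjacent duplicate removal:
  Read 'c': push. Stack: c
  Read 'c': matches stack top 'c' => pop. Stack: (empty)
  Read 'e': push. Stack: e
  Read 'd': push. Stack: ed
  Read 'd': matches stack top 'd' => pop. Stack: e
  Read 'a': push. Stack: ea
  Read 'e': push. Stack: eae
  Read 'c': push. Stack: eaec
  Read 'c': matches stack top 'c' => pop. Stack: eae
  Read 'e': matches stack top 'e' => pop. Stack: ea
  Read 'e': push. Stack: eae
Final stack: "eae" (length 3)

3


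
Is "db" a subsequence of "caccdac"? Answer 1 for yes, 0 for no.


Check if "db" is a subsequence of "caccdac"
Greedy scan:
  Position 0 ('c'): no match needed
  Position 1 ('a'): no match needed
  Position 2 ('c'): no match needed
  Position 3 ('c'): no match needed
  Position 4 ('d'): matches sub[0] = 'd'
  Position 5 ('a'): no match needed
  Position 6 ('c'): no match needed
Only matched 1/2 characters => not a subsequence

0


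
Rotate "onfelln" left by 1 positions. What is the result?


Input: "onfelln", rotate left by 1
First 1 characters: "o"
Remaining characters: "nfelln"
Concatenate remaining + first: "nfelln" + "o" = "nfellno"

nfellno


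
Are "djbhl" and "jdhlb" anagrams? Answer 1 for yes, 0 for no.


Strings: "djbhl", "jdhlb"
Sorted first:  bdhjl
Sorted second: bdhjl
Sorted forms match => anagrams

1


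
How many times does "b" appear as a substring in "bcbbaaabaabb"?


Searching for "b" in "bcbbaaabaabb"
Scanning each position:
  Position 0: "b" => MATCH
  Position 1: "c" => no
  Position 2: "b" => MATCH
  Position 3: "b" => MATCH
  Position 4: "a" => no
  Position 5: "a" => no
  Position 6: "a" => no
  Position 7: "b" => MATCH
  Position 8: "a" => no
  Position 9: "a" => no
  Position 10: "b" => MATCH
  Position 11: "b" => MATCH
Total occurrences: 6

6


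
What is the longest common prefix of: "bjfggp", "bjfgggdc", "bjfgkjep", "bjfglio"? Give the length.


Words: bjfggp, bjfgggdc, bjfgkjep, bjfglio
  Position 0: all 'b' => match
  Position 1: all 'j' => match
  Position 2: all 'f' => match
  Position 3: all 'g' => match
  Position 4: ('g', 'g', 'k', 'l') => mismatch, stop
LCP = "bjfg" (length 4)

4


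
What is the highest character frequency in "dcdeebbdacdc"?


Input: dcdeebbdacdc
Character counts:
  'a': 1
  'b': 2
  'c': 3
  'd': 4
  'e': 2
Maximum frequency: 4

4


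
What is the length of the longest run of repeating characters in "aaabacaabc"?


Input: "aaabacaabc"
Scanning for longest run:
  Position 1 ('a'): continues run of 'a', length=2
  Position 2 ('a'): continues run of 'a', length=3
  Position 3 ('b'): new char, reset run to 1
  Position 4 ('a'): new char, reset run to 1
  Position 5 ('c'): new char, reset run to 1
  Position 6 ('a'): new char, reset run to 1
  Position 7 ('a'): continues run of 'a', length=2
  Position 8 ('b'): new char, reset run to 1
  Position 9 ('c'): new char, reset run to 1
Longest run: 'a' with length 3

3


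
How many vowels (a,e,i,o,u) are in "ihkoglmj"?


Input: ihkoglmj
Checking each character:
  'i' at position 0: vowel (running total: 1)
  'h' at position 1: consonant
  'k' at position 2: consonant
  'o' at position 3: vowel (running total: 2)
  'g' at position 4: consonant
  'l' at position 5: consonant
  'm' at position 6: consonant
  'j' at position 7: consonant
Total vowels: 2

2


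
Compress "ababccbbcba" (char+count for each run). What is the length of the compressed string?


Input: ababccbbcba
Runs:
  'a' x 1 => "a1"
  'b' x 1 => "b1"
  'a' x 1 => "a1"
  'b' x 1 => "b1"
  'c' x 2 => "c2"
  'b' x 2 => "b2"
  'c' x 1 => "c1"
  'b' x 1 => "b1"
  'a' x 1 => "a1"
Compressed: "a1b1a1b1c2b2c1b1a1"
Compressed length: 18

18


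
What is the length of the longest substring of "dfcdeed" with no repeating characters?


Input: "dfcdeed"
Sliding window (track last position of each char):
  Position 0 ('d'): window [0,0] length 1 -- new best
  Position 1 ('f'): window [0,1] length 2 -- new best
  Position 2 ('c'): window [0,2] length 3 -- new best
  Position 3 ('d'): repeat (last at 0), move window start to 1
  Position 3 ('d'): window [1,3] length 3
  Position 4 ('e'): window [1,4] length 4 -- new best
  Position 5 ('e'): repeat (last at 4), move window start to 5
  Position 5 ('e'): window [5,5] length 1
  Position 6 ('d'): window [5,6] length 2
Longest substring with no repeats: "fcde" with length 4

4


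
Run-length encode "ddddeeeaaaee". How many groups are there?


Input: ddddeeeaaaee
Scanning for consecutive runs:
  Group 1: 'd' x 4 (positions 0-3)
  Group 2: 'e' x 3 (positions 4-6)
  Group 3: 'a' x 3 (positions 7-9)
  Group 4: 'e' x 2 (positions 10-11)
Total groups: 4

4


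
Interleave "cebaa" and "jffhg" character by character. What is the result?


Interleaving "cebaa" and "jffhg":
  Position 0: 'c' from first, 'j' from second => "cj"
  Position 1: 'e' from first, 'f' from second => "ef"
  Position 2: 'b' from first, 'f' from second => "bf"
  Position 3: 'a' from first, 'h' from second => "ah"
  Position 4: 'a' from first, 'g' from second => "ag"
Result: cjefbfahag

cjefbfahag


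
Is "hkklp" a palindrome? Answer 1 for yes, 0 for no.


Input: hkklp
Reversed: plkkh
  Compare pos 0 ('h') with pos 4 ('p'): MISMATCH
  Compare pos 1 ('k') with pos 3 ('l'): MISMATCH
Result: not a palindrome

0


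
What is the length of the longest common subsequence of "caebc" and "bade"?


LCS of "caebc" and "bade"
DP table:
           b    a    d    e
      0    0    0    0    0
  c   0    0    0    0    0
  a   0    0    1    1    1
  e   0    0    1    1    2
  b   0    1    1    1    2
  c   0    1    1    1    2
LCS length = dp[5][4] = 2

2


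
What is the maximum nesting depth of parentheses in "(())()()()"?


Input: "(())()()()"
Tracking depth:
  Position 0 '(': depth becomes 1
  Position 1 '(': depth becomes 2
  Position 2 ')': depth becomes 1
  Position 3 ')': depth becomes 0
  Position 4 '(': depth becomes 1
  Position 5 ')': depth becomes 0
  Position 6 '(': depth becomes 1
  Position 7 ')': depth becomes 0
  Position 8 '(': depth becomes 1
  Position 9 ')': depth becomes 0
Maximum depth reached: 2

2


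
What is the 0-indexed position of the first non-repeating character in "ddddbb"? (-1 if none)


Input: ddddbb
Character frequencies:
  'b': 2
  'd': 4
Scanning left to right for freq == 1:
  Position 0 ('d'): freq=4, skip
  Position 1 ('d'): freq=4, skip
  Position 2 ('d'): freq=4, skip
  Position 3 ('d'): freq=4, skip
  Position 4 ('b'): freq=2, skip
  Position 5 ('b'): freq=2, skip
  No unique character found => answer = -1

-1


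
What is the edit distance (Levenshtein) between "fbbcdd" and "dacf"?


Computing edit distance: "fbbcdd" -> "dacf"
DP table:
           d    a    c    f
      0    1    2    3    4
  f   1    1    2    3    3
  b   2    2    2    3    4
  b   3    3    3    3    4
  c   4    4    4    3    4
  d   5    4    5    4    4
  d   6    5    5    5    5
Edit distance = dp[6][4] = 5

5


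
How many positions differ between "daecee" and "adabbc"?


Comparing "daecee" and "adabbc" position by position:
  Position 0: 'd' vs 'a' => DIFFER
  Position 1: 'a' vs 'd' => DIFFER
  Position 2: 'e' vs 'a' => DIFFER
  Position 3: 'c' vs 'b' => DIFFER
  Position 4: 'e' vs 'b' => DIFFER
  Position 5: 'e' vs 'c' => DIFFER
Positions that differ: 6

6


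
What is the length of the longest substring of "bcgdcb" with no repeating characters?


Input: "bcgdcb"
Sliding window (track last position of each char):
  Position 0 ('b'): window [0,0] length 1 -- new best
  Position 1 ('c'): window [0,1] length 2 -- new best
  Position 2 ('g'): window [0,2] length 3 -- new best
  Position 3 ('d'): window [0,3] length 4 -- new best
  Position 4 ('c'): repeat (last at 1), move window start to 2
  Position 4 ('c'): window [2,4] length 3
  Position 5 ('b'): window [2,5] length 4
Longest substring with no repeats: "bcgd" with length 4

4


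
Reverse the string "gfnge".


Input: gfnge
Reading characters right to left:
  Position 4: 'e'
  Position 3: 'g'
  Position 2: 'n'
  Position 1: 'f'
  Position 0: 'g'
Reversed: egnfg

egnfg


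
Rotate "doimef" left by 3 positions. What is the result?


Input: "doimef", rotate left by 3
First 3 characters: "doi"
Remaining characters: "mef"
Concatenate remaining + first: "mef" + "doi" = "mefdoi"

mefdoi


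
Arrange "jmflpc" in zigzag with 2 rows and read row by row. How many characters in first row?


Zigzag "jmflpc" into 2 rows:
Placing characters:
  'j' => row 0
  'm' => row 1
  'f' => row 0
  'l' => row 1
  'p' => row 0
  'c' => row 1
Rows:
  Row 0: "jfp"
  Row 1: "mlc"
First row length: 3

3


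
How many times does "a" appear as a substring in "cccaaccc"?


Searching for "a" in "cccaaccc"
Scanning each position:
  Position 0: "c" => no
  Position 1: "c" => no
  Position 2: "c" => no
  Position 3: "a" => MATCH
  Position 4: "a" => MATCH
  Position 5: "c" => no
  Position 6: "c" => no
  Position 7: "c" => no
Total occurrences: 2

2


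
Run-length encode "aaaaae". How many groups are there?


Input: aaaaae
Scanning for consecutive runs:
  Group 1: 'a' x 5 (positions 0-4)
  Group 2: 'e' x 1 (positions 5-5)
Total groups: 2

2


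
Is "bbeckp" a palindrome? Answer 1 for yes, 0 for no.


Input: bbeckp
Reversed: pkcebb
  Compare pos 0 ('b') with pos 5 ('p'): MISMATCH
  Compare pos 1 ('b') with pos 4 ('k'): MISMATCH
  Compare pos 2 ('e') with pos 3 ('c'): MISMATCH
Result: not a palindrome

0


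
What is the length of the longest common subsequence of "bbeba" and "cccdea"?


LCS of "bbeba" and "cccdea"
DP table:
           c    c    c    d    e    a
      0    0    0    0    0    0    0
  b   0    0    0    0    0    0    0
  b   0    0    0    0    0    0    0
  e   0    0    0    0    0    1    1
  b   0    0    0    0    0    1    1
  a   0    0    0    0    0    1    2
LCS length = dp[5][6] = 2

2


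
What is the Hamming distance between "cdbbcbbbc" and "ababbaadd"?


Comparing "cdbbcbbbc" and "ababbaadd" position by position:
  Position 0: 'c' vs 'a' => differ
  Position 1: 'd' vs 'b' => differ
  Position 2: 'b' vs 'a' => differ
  Position 3: 'b' vs 'b' => same
  Position 4: 'c' vs 'b' => differ
  Position 5: 'b' vs 'a' => differ
  Position 6: 'b' vs 'a' => differ
  Position 7: 'b' vs 'd' => differ
  Position 8: 'c' vs 'd' => differ
Total differences (Hamming distance): 8

8


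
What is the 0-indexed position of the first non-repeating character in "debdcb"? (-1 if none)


Input: debdcb
Character frequencies:
  'b': 2
  'c': 1
  'd': 2
  'e': 1
Scanning left to right for freq == 1:
  Position 0 ('d'): freq=2, skip
  Position 1 ('e'): unique! => answer = 1

1


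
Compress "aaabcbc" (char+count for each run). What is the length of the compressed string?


Input: aaabcbc
Runs:
  'a' x 3 => "a3"
  'b' x 1 => "b1"
  'c' x 1 => "c1"
  'b' x 1 => "b1"
  'c' x 1 => "c1"
Compressed: "a3b1c1b1c1"
Compressed length: 10

10
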